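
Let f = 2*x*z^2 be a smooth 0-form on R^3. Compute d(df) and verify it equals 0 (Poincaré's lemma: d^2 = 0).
d(df) = 0

Step 1: df = sum_i (∂f/∂x_i) dx_i = (2*z^2) dx + (0) dy + (4*x*z) dz.
Step 2: Apply d again. Using the 1-form formula, the coefficient of dx ∧ dy in d(df) is ∂^2 f/∂x ∂y - ∂^2 f/∂y ∂x = (0) - (0) = 0 (equality of mixed partials for smooth f).
Similarly for dx ∧ dz and dy ∧ dz — all coefficients vanish. So d(df) = 0.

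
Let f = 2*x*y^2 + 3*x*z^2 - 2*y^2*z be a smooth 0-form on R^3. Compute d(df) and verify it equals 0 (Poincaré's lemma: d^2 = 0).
d(df) = 0

Step 1: df = sum_i (∂f/∂x_i) dx_i = (2*y^2 + 3*z^2) dx + (4*y*(x - z)) dy + (6*x*z - 2*y^2) dz.
Step 2: Apply d again. Using the 1-form formula, the coefficient of dx ∧ dy in d(df) is ∂^2 f/∂x ∂y - ∂^2 f/∂y ∂x = (4*y) - (4*y) = 0 (equality of mixed partials for smooth f).
Similarly for dx ∧ dz and dy ∧ dz — all coefficients vanish. So d(df) = 0.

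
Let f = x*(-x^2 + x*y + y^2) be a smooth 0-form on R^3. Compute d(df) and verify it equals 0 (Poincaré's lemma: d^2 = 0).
d(df) = 0

Step 1: df = sum_i (∂f/∂x_i) dx_i = (-3*x^2 + 2*x*y + y^2) dx + (x*(x + 2*y)) dy + (0) dz.
Step 2: Apply d again. Using the 1-form formula, the coefficient of dx ∧ dy in d(df) is ∂^2 f/∂x ∂y - ∂^2 f/∂y ∂x = (2*x + 2*y) - (2*x + 2*y) = 0 (equality of mixed partials for smooth f).
Similarly for dx ∧ dz and dy ∧ dz — all coefficients vanish. So d(df) = 0.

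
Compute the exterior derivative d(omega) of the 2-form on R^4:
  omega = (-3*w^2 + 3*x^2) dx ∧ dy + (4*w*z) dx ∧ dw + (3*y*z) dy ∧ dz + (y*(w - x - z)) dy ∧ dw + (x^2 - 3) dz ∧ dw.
d(omega) = (-6*w - y) dx ∧ dy ∧ dw + (-4*w + 2*x) dx ∧ dz ∧ dw + (y) dy ∧ dz ∧ dw

For a 2-form omega = sum_{i<j} g_{ij} dx_i ∧ dx_j, the exterior derivative is
  d(omega) = sum_{i<j} d(g_{ij}) ∧ dx_i ∧ dx_j = sum_{i<j, k} (∂g_{ij}/∂x_k) dx_k ∧ dx_i ∧ dx_j.
Expand each term, using dx_k ∧ dx_i ∧ dx_j = sgn(permutation) dx_{(a)} ∧ dx_{(b)} ∧ dx_{(c)} with (a < b < c) sorted:
  d(-3*w^2 + 3*x^2) includes (∂/∂w)(-3*w^2 + 3*x^2) dw = (-6*w) dw, which multiplied by dx ∧ dy gives (-6*w) dx ∧ dy ∧ dw
  d(4*w*z) includes (∂/∂z)(4*w*z) dz = (4*w) dz, which multiplied by dx ∧ dw gives (-4*w) dx ∧ dz ∧ dw
  d(y*(w - x - z)) includes (∂/∂x)(y*(w - x - z)) dx = (-y) dx, which multiplied by dy ∧ dw gives (-y) dx ∧ dy ∧ dw
  d(y*(w - x - z)) includes (∂/∂z)(y*(w - x - z)) dz = (-y) dz, which multiplied by dy ∧ dw gives (y) dy ∧ dz ∧ dw
  d(x^2 - 3) includes (∂/∂x)(x^2 - 3) dx = (2*x) dx, which multiplied by dz ∧ dw gives (2*x) dx ∧ dz ∧ dw
Collecting like 3-forms: d(omega) = (-6*w - y) dx ∧ dy ∧ dw + (-4*w + 2*x) dx ∧ dz ∧ dw + (y) dy ∧ dz ∧ dw.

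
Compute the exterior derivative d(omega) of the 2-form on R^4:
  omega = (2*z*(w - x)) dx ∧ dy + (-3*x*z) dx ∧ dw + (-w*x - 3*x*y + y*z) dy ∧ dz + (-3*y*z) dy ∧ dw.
d(omega) = (w - 2*x - 3*y) dx ∧ dy ∧ dz + (2*z) dx ∧ dy ∧ dw + (3*x) dx ∧ dz ∧ dw + (-x + 3*y) dy ∧ dz ∧ dw

For a 2-form omega = sum_{i<j} g_{ij} dx_i ∧ dx_j, the exterior derivative is
  d(omega) = sum_{i<j} d(g_{ij}) ∧ dx_i ∧ dx_j = sum_{i<j, k} (∂g_{ij}/∂x_k) dx_k ∧ dx_i ∧ dx_j.
Expand each term, using dx_k ∧ dx_i ∧ dx_j = sgn(permutation) dx_{(a)} ∧ dx_{(b)} ∧ dx_{(c)} with (a < b < c) sorted:
  d(2*z*(w - x)) includes (∂/∂z)(2*z*(w - x)) dz = (2*w - 2*x) dz, which multiplied by dx ∧ dy gives (2*w - 2*x) dx ∧ dy ∧ dz
  d(2*z*(w - x)) includes (∂/∂w)(2*z*(w - x)) dw = (2*z) dw, which multiplied by dx ∧ dy gives (2*z) dx ∧ dy ∧ dw
  d(-3*x*z) includes (∂/∂z)(-3*x*z) dz = (-3*x) dz, which multiplied by dx ∧ dw gives (3*x) dx ∧ dz ∧ dw
  d(-w*x - 3*x*y + y*z) includes (∂/∂x)(-w*x - 3*x*y + y*z) dx = (-w - 3*y) dx, which multiplied by dy ∧ dz gives (-w - 3*y) dx ∧ dy ∧ dz
  d(-w*x - 3*x*y + y*z) includes (∂/∂w)(-w*x - 3*x*y + y*z) dw = (-x) dw, which multiplied by dy ∧ dz gives (-x) dy ∧ dz ∧ dw
  d(-3*y*z) includes (∂/∂z)(-3*y*z) dz = (-3*y) dz, which multiplied by dy ∧ dw gives (3*y) dy ∧ dz ∧ dw
Collecting like 3-forms: d(omega) = (w - 2*x - 3*y) dx ∧ dy ∧ dz + (2*z) dx ∧ dy ∧ dw + (3*x) dx ∧ dz ∧ dw + (-x + 3*y) dy ∧ dz ∧ dw.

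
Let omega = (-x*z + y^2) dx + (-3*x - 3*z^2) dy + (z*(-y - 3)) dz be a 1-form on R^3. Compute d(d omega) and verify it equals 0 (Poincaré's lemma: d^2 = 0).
d(d omega) = 0

Step 1: d omega = sum_{i<j} (∂f_j/∂x_i - ∂f_i/∂x_j) dx_i ∧ dx_j:
  coeff of dx ∧ dy: -2*y - 3
  coeff of dx ∧ dz: x
  coeff of dy ∧ dz: 5*z
Step 2: Apply d again to each 2-form coefficient. The only possible 3-form in R^3 is dx ∧ dy ∧ dz, with coefficient
  ∂(coeff of dy∧dz)/∂x - ∂(coeff of dx∧dz)/∂y + ∂(coeff of dx∧dy)/∂z
  = ∂/∂x (5*z) - ∂/∂y (x) + ∂/∂z (-2*y - 3).
Each of these terms simplifies to sums of mixed partials that cancel in pairs. The result is 0 (by equality of mixed partials for smooth functions — Schwarz / Clairaut).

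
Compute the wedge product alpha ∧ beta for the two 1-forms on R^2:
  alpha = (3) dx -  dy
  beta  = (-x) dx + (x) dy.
alpha ∧ beta = (2*x) dx ∧ dy

Distribute the wedge, using dx_i ∧ dx_j = -dx_j ∧ dx_i and dx_i ∧ dx_i = 0. For each pair (i, j) with i < j, the coefficient of dx_i ∧ dx_j in alpha ∧ beta is (alpha_i * beta_j - alpha_j * beta_i). Collecting: alpha ∧ beta = (2*x) dx ∧ dy.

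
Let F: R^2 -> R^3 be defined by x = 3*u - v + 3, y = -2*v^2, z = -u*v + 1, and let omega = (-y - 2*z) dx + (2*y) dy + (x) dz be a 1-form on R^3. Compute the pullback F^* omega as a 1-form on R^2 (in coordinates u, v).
F^* omega = (3*u*v + 7*v^2 - 3*v - 6) du + (-3*u^2 - u*v - 3*u + 16*v^3 - 2*v^2 + 2) dv

Using F^*(f dg) = (f ∘ F) d(g ∘ F), substitute each coordinate x_i by F_i(u, v) in f_i, and replace dx_i by d F_i = (∂F_i/∂u) du + (∂F_i/∂v) dv.
  For the x component: f_1(F) = 2*u*v + 2*v^2 - 2; d F_1 = (3) du + (-1) dv
  For the y component: f_2(F) = -4*v^2; d F_2 = (0) du + (-4*v) dv
  For the z component: f_3(F) = 3*u - v + 3; d F_3 = (-v) du + (-u) dv
Combining and collecting du, dv coefficients:
  coeff of du: 3*u*v + 7*v^2 - 3*v - 6
  coeff of dv: -3*u^2 - u*v - 3*u + 16*v^3 - 2*v^2 + 2
F^* omega = (3*u*v + 7*v^2 - 3*v - 6) du + (-3*u^2 - u*v - 3*u + 16*v^3 - 2*v^2 + 2) dv.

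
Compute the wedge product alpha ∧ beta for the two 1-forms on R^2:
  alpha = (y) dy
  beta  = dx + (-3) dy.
alpha ∧ beta = (-y) dx ∧ dy

Distribute the wedge, using dx_i ∧ dx_j = -dx_j ∧ dx_i and dx_i ∧ dx_i = 0. For each pair (i, j) with i < j, the coefficient of dx_i ∧ dx_j in alpha ∧ beta is (alpha_i * beta_j - alpha_j * beta_i). Collecting: alpha ∧ beta = (-y) dx ∧ dy.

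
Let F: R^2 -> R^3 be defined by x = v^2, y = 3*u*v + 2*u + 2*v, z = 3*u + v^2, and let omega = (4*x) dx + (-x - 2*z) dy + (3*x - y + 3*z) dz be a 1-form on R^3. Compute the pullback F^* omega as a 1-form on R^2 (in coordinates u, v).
F^* omega = (-27*u*v + 9*u - 9*v^3 + 12*v^2 - 6*v) du + (-18*u^2 - 15*u*v^2 + 14*u*v - 12*u + 20*v^3 - 10*v^2) dv

Using F^*(f dg) = (f ∘ F) d(g ∘ F), substitute each coordinate x_i by F_i(u, v) in f_i, and replace dx_i by d F_i = (∂F_i/∂u) du + (∂F_i/∂v) dv.
  For the x component: f_1(F) = 4*v^2; d F_1 = (0) du + (2*v) dv
  For the y component: f_2(F) = -6*u - 3*v^2; d F_2 = (3*v + 2) du + (3*u + 2) dv
  For the z component: f_3(F) = -3*u*v + 7*u + 6*v^2 - 2*v; d F_3 = (3) du + (2*v) dv
Combining and collecting du, dv coefficients:
  coeff of du: -27*u*v + 9*u - 9*v^3 + 12*v^2 - 6*v
  coeff of dv: -18*u^2 - 15*u*v^2 + 14*u*v - 12*u + 20*v^3 - 10*v^2
F^* omega = (-27*u*v + 9*u - 9*v^3 + 12*v^2 - 6*v) du + (-18*u^2 - 15*u*v^2 + 14*u*v - 12*u + 20*v^3 - 10*v^2) dv.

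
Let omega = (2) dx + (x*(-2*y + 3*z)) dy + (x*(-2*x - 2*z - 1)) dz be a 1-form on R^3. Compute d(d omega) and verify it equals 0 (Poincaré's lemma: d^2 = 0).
d(d omega) = 0

Step 1: d omega = sum_{i<j} (∂f_j/∂x_i - ∂f_i/∂x_j) dx_i ∧ dx_j:
  coeff of dx ∧ dy: -2*y + 3*z
  coeff of dx ∧ dz: -4*x - 2*z - 1
  coeff of dy ∧ dz: -3*x
Step 2: Apply d again to each 2-form coefficient. The only possible 3-form in R^3 is dx ∧ dy ∧ dz, with coefficient
  ∂(coeff of dy∧dz)/∂x - ∂(coeff of dx∧dz)/∂y + ∂(coeff of dx∧dy)/∂z
  = ∂/∂x (-3*x) - ∂/∂y (-4*x - 2*z - 1) + ∂/∂z (-2*y + 3*z).
Each of these terms simplifies to sums of mixed partials that cancel in pairs. The result is 0 (by equality of mixed partials for smooth functions — Schwarz / Clairaut).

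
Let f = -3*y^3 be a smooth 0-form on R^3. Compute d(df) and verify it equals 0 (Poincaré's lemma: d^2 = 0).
d(df) = 0

Step 1: df = sum_i (∂f/∂x_i) dx_i = (0) dx + (-9*y^2) dy + (0) dz.
Step 2: Apply d again. Using the 1-form formula, the coefficient of dx ∧ dy in d(df) is ∂^2 f/∂x ∂y - ∂^2 f/∂y ∂x = (0) - (0) = 0 (equality of mixed partials for smooth f).
Similarly for dx ∧ dz and dy ∧ dz — all coefficients vanish. So d(df) = 0.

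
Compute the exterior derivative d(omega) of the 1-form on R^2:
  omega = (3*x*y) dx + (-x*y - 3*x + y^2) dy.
d(omega) = (-3*x - y - 3) dx ∧ dy

For a 1-form omega = sum_i f_i dx_i, the exterior derivative is
  d(omega) = sum_{i < j} (∂f_j/∂x_i - ∂f_i/∂x_j) dx_i ∧ dx_j.
  coefficient of dx ∧ dy: ∂f_2/∂x - ∂f_1/∂y = ∂(-x*y - 3*x + y^2)/∂x - ∂(3*x*y)/∂y = -3*x - y - 3
Assembling: d(omega) = (-3*x - y - 3) dx ∧ dy.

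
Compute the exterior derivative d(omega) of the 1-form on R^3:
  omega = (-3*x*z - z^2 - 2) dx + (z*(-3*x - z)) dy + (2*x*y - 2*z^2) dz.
d(omega) = (-3*z) dx ∧ dy + (3*x + 2*y + 2*z) dx ∧ dz + (5*x + 2*z) dy ∧ dz

For a 1-form omega = sum_i f_i dx_i, the exterior derivative is
  d(omega) = sum_{i < j} (∂f_j/∂x_i - ∂f_i/∂x_j) dx_i ∧ dx_j.
  coefficient of dx ∧ dy: ∂f_2/∂x - ∂f_1/∂y = ∂(z*(-3*x - z))/∂x - ∂(-3*x*z - z^2 - 2)/∂y = -3*z
  coefficient of dx ∧ dz: ∂f_3/∂x - ∂f_1/∂z = ∂(2*x*y - 2*z^2)/∂x - ∂(-3*x*z - z^2 - 2)/∂z = 3*x + 2*y + 2*z
  coefficient of dy ∧ dz: ∂f_3/∂y - ∂f_2/∂z = ∂(2*x*y - 2*z^2)/∂y - ∂(z*(-3*x - z))/∂z = 5*x + 2*z
Assembling: d(omega) = (-3*z) dx ∧ dy + (3*x + 2*y + 2*z) dx ∧ dz + (5*x + 2*z) dy ∧ dz.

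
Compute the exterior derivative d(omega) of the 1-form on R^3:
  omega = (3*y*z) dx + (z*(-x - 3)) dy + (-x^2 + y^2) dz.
d(omega) = (-4*z) dx ∧ dy + (-2*x - 3*y) dx ∧ dz + (x + 2*y + 3) dy ∧ dz

For a 1-form omega = sum_i f_i dx_i, the exterior derivative is
  d(omega) = sum_{i < j} (∂f_j/∂x_i - ∂f_i/∂x_j) dx_i ∧ dx_j.
  coefficient of dx ∧ dy: ∂f_2/∂x - ∂f_1/∂y = ∂(z*(-x - 3))/∂x - ∂(3*y*z)/∂y = -4*z
  coefficient of dx ∧ dz: ∂f_3/∂x - ∂f_1/∂z = ∂(-x^2 + y^2)/∂x - ∂(3*y*z)/∂z = -2*x - 3*y
  coefficient of dy ∧ dz: ∂f_3/∂y - ∂f_2/∂z = ∂(-x^2 + y^2)/∂y - ∂(z*(-x - 3))/∂z = x + 2*y + 3
Assembling: d(omega) = (-4*z) dx ∧ dy + (-2*x - 3*y) dx ∧ dz + (x + 2*y + 3) dy ∧ dz.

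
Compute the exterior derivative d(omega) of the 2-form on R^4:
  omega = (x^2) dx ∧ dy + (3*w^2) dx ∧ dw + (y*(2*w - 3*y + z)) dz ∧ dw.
d(omega) = (2*w - 6*y + z) dy ∧ dz ∧ dw

For a 2-form omega = sum_{i<j} g_{ij} dx_i ∧ dx_j, the exterior derivative is
  d(omega) = sum_{i<j} d(g_{ij}) ∧ dx_i ∧ dx_j = sum_{i<j, k} (∂g_{ij}/∂x_k) dx_k ∧ dx_i ∧ dx_j.
Expand each term, using dx_k ∧ dx_i ∧ dx_j = sgn(permutation) dx_{(a)} ∧ dx_{(b)} ∧ dx_{(c)} with (a < b < c) sorted:
  d(y*(2*w - 3*y + z)) includes (∂/∂y)(y*(2*w - 3*y + z)) dy = (2*w - 6*y + z) dy, which multiplied by dz ∧ dw gives (2*w - 6*y + z) dy ∧ dz ∧ dw
Collecting like 3-forms: d(omega) = (2*w - 6*y + z) dy ∧ dz ∧ dw.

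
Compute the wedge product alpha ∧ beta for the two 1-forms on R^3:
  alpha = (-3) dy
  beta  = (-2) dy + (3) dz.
alpha ∧ beta = (-9) dy ∧ dz

Distribute the wedge, using dx_i ∧ dx_j = -dx_j ∧ dx_i and dx_i ∧ dx_i = 0. For each pair (i, j) with i < j, the coefficient of dx_i ∧ dx_j in alpha ∧ beta is (alpha_i * beta_j - alpha_j * beta_i). Collecting: alpha ∧ beta = (-9) dy ∧ dz.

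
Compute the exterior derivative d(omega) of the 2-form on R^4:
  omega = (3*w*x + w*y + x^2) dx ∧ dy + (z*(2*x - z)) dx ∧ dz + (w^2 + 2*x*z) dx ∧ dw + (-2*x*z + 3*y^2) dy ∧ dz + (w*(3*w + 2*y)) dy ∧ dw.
d(omega) = (3*x + y) dx ∧ dy ∧ dw + (-2*x) dx ∧ dz ∧ dw + (-2*z) dx ∧ dy ∧ dz

For a 2-form omega = sum_{i<j} g_{ij} dx_i ∧ dx_j, the exterior derivative is
  d(omega) = sum_{i<j} d(g_{ij}) ∧ dx_i ∧ dx_j = sum_{i<j, k} (∂g_{ij}/∂x_k) dx_k ∧ dx_i ∧ dx_j.
Expand each term, using dx_k ∧ dx_i ∧ dx_j = sgn(permutation) dx_{(a)} ∧ dx_{(b)} ∧ dx_{(c)} with (a < b < c) sorted:
  d(3*w*x + w*y + x^2) includes (∂/∂w)(3*w*x + w*y + x^2) dw = (3*x + y) dw, which multiplied by dx ∧ dy gives (3*x + y) dx ∧ dy ∧ dw
  d(w^2 + 2*x*z) includes (∂/∂z)(w^2 + 2*x*z) dz = (2*x) dz, which multiplied by dx ∧ dw gives (-2*x) dx ∧ dz ∧ dw
  d(-2*x*z + 3*y^2) includes (∂/∂x)(-2*x*z + 3*y^2) dx = (-2*z) dx, which multiplied by dy ∧ dz gives (-2*z) dx ∧ dy ∧ dz
Collecting like 3-forms: d(omega) = (3*x + y) dx ∧ dy ∧ dw + (-2*x) dx ∧ dz ∧ dw + (-2*z) dx ∧ dy ∧ dz.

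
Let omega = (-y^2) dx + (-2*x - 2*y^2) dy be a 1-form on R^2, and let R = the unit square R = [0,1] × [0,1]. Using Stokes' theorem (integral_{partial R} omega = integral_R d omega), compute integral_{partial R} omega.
integral_(partial R) omega = -1

Stokes: integral_partial_R omega = integral_R d omega with d omega = (∂Q/∂x - ∂P/∂y) dx ∧ dy.
  ∂Q/∂x = -2
  ∂P/∂y = -2*y
  integrand = ∂Q/∂x - ∂P/∂y = 2*y - 2.
Integrating over R: integral_0^1 integral_0^1 (2*y - 2) dx dy = -1.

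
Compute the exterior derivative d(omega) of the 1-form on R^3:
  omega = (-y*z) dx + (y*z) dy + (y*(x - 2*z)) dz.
d(omega) = (z) dx ∧ dy + (2*y) dx ∧ dz + (x - y - 2*z) dy ∧ dz

For a 1-form omega = sum_i f_i dx_i, the exterior derivative is
  d(omega) = sum_{i < j} (∂f_j/∂x_i - ∂f_i/∂x_j) dx_i ∧ dx_j.
  coefficient of dx ∧ dy: ∂f_2/∂x - ∂f_1/∂y = ∂(y*z)/∂x - ∂(-y*z)/∂y = z
  coefficient of dx ∧ dz: ∂f_3/∂x - ∂f_1/∂z = ∂(y*(x - 2*z))/∂x - ∂(-y*z)/∂z = 2*y
  coefficient of dy ∧ dz: ∂f_3/∂y - ∂f_2/∂z = ∂(y*(x - 2*z))/∂y - ∂(y*z)/∂z = x - y - 2*z
Assembling: d(omega) = (z) dx ∧ dy + (2*y) dx ∧ dz + (x - y - 2*z) dy ∧ dz.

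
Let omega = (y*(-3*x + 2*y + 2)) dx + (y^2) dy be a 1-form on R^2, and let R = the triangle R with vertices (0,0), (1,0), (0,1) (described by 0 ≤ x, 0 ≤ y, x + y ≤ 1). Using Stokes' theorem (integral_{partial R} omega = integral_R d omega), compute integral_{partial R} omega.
integral_(partial R) omega = -7/6

Stokes: integral_partial_R omega = integral_R d omega with d omega = (∂Q/∂x - ∂P/∂y) dx ∧ dy.
  ∂Q/∂x = 0
  ∂P/∂y = -3*x + 4*y + 2
  integrand = ∂Q/∂x - ∂P/∂y = 3*x - 4*y - 2.
Integrating over R: integral_0^1 integral_0^{1-x} (3*x - 4*y - 2) dy dx = -7/6.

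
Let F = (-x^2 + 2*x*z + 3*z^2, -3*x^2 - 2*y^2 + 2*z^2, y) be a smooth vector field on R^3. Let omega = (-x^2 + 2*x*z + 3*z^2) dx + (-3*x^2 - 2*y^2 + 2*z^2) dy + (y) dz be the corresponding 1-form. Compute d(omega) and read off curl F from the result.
d(omega) = (1 - 4*z) dy ∧ dz + (2*x + 6*z) dz ∧ dx + (-6*x) dx ∧ dy; curl F = (1 - 4*z, 2*x + 6*z, -6*x)

d omega = sum_{i<j} (∂f_j/∂x_i - ∂f_i/∂x_j) dx_i ∧ dx_j. Under the identification (dy ∧ dz, dz ∧ dx, dx ∧ dy) ↔ (e_x, e_y, e_z), the coefficients are exactly the components of curl F. Compute:
  ∂R/∂y - ∂Q/∂z = (1) - (4*z) = 1 - 4*z
  ∂P/∂z - ∂R/∂x = (2*x + 6*z) - (0) = 2*x + 6*z
  ∂Q/∂x - ∂P/∂y = (-6*x) - (0) = -6*x.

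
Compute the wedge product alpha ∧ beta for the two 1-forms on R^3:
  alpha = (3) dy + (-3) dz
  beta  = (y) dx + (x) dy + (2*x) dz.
alpha ∧ beta = (-3*y) dx ∧ dy + (9*x) dy ∧ dz + (3*y) dx ∧ dz

Distribute the wedge, using dx_i ∧ dx_j = -dx_j ∧ dx_i and dx_i ∧ dx_i = 0. For each pair (i, j) with i < j, the coefficient of dx_i ∧ dx_j in alpha ∧ beta is (alpha_i * beta_j - alpha_j * beta_i). Collecting: alpha ∧ beta = (-3*y) dx ∧ dy + (9*x) dy ∧ dz + (3*y) dx ∧ dz.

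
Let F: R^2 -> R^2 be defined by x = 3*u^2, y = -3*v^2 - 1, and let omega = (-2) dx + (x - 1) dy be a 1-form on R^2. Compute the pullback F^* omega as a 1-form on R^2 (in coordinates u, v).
F^* omega = (-12*u) du + (6*v*(1 - 3*u^2)) dv

Using F^*(f dg) = (f ∘ F) d(g ∘ F), substitute each coordinate x_i by F_i(u, v) in f_i, and replace dx_i by d F_i = (∂F_i/∂u) du + (∂F_i/∂v) dv.
  For the x component: f_1(F) = -2; d F_1 = (6*u) du + (0) dv
  For the y component: f_2(F) = 3*u^2 - 1; d F_2 = (0) du + (-6*v) dv
Combining and collecting du, dv coefficients:
  coeff of du: -12*u
  coeff of dv: 6*v*(1 - 3*u^2)
F^* omega = (-12*u) du + (6*v*(1 - 3*u^2)) dv.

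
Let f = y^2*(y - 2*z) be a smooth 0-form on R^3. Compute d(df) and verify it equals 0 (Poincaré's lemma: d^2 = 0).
d(df) = 0

Step 1: df = sum_i (∂f/∂x_i) dx_i = (0) dx + (y*(3*y - 4*z)) dy + (-2*y^2) dz.
Step 2: Apply d again. Using the 1-form formula, the coefficient of dx ∧ dy in d(df) is ∂^2 f/∂x ∂y - ∂^2 f/∂y ∂x = (0) - (0) = 0 (equality of mixed partials for smooth f).
Similarly for dx ∧ dz and dy ∧ dz — all coefficients vanish. So d(df) = 0.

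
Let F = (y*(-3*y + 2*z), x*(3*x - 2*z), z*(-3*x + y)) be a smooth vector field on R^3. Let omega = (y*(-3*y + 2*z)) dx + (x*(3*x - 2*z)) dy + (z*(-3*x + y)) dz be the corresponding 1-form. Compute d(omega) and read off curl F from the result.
d(omega) = (2*x + z) dy ∧ dz + (2*y + 3*z) dz ∧ dx + (6*x + 6*y - 4*z) dx ∧ dy; curl F = (2*x + z, 2*y + 3*z, 6*x + 6*y - 4*z)

d omega = sum_{i<j} (∂f_j/∂x_i - ∂f_i/∂x_j) dx_i ∧ dx_j. Under the identification (dy ∧ dz, dz ∧ dx, dx ∧ dy) ↔ (e_x, e_y, e_z), the coefficients are exactly the components of curl F. Compute:
  ∂R/∂y - ∂Q/∂z = (z) - (-2*x) = 2*x + z
  ∂P/∂z - ∂R/∂x = (2*y) - (-3*z) = 2*y + 3*z
  ∂Q/∂x - ∂P/∂y = (6*x - 2*z) - (-6*y + 2*z) = 6*x + 6*y - 4*z.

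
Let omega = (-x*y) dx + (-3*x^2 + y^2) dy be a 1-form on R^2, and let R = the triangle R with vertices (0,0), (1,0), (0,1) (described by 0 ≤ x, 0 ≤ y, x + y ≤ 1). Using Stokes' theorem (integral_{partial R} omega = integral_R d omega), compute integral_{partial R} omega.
integral_(partial R) omega = -5/6

Stokes: integral_partial_R omega = integral_R d omega with d omega = (∂Q/∂x - ∂P/∂y) dx ∧ dy.
  ∂Q/∂x = -6*x
  ∂P/∂y = -x
  integrand = ∂Q/∂x - ∂P/∂y = -5*x.
Integrating over R: integral_0^1 integral_0^{1-x} (-5*x) dy dx = -5/6.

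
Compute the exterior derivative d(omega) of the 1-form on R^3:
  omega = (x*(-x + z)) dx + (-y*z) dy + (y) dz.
d(omega) = (-x) dx ∧ dz + (y + 1) dy ∧ dz

For a 1-form omega = sum_i f_i dx_i, the exterior derivative is
  d(omega) = sum_{i < j} (∂f_j/∂x_i - ∂f_i/∂x_j) dx_i ∧ dx_j.
  coefficient of dx ∧ dz: ∂f_3/∂x - ∂f_1/∂z = ∂(y)/∂x - ∂(x*(-x + z))/∂z = -x
  coefficient of dy ∧ dz: ∂f_3/∂y - ∂f_2/∂z = ∂(y)/∂y - ∂(-y*z)/∂z = y + 1
Assembling: d(omega) = (-x) dx ∧ dz + (y + 1) dy ∧ dz.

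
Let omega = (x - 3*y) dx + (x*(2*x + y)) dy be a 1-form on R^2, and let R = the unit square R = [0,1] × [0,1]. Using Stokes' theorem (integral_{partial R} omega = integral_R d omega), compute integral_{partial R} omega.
integral_(partial R) omega = 11/2

Stokes: integral_partial_R omega = integral_R d omega with d omega = (∂Q/∂x - ∂P/∂y) dx ∧ dy.
  ∂Q/∂x = 4*x + y
  ∂P/∂y = -3
  integrand = ∂Q/∂x - ∂P/∂y = 4*x + y + 3.
Integrating over R: integral_0^1 integral_0^1 (4*x + y + 3) dx dy = 11/2.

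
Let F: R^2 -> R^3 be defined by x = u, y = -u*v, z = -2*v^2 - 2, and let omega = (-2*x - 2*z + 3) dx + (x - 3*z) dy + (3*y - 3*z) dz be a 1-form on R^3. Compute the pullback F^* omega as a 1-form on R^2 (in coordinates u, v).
F^* omega = (-u*v - 2*u - 6*v^3 + 4*v^2 - 6*v + 7) du + (-u^2 + 6*u*v^2 - 6*u - 24*v^3 - 24*v) dv

Using F^*(f dg) = (f ∘ F) d(g ∘ F), substitute each coordinate x_i by F_i(u, v) in f_i, and replace dx_i by d F_i = (∂F_i/∂u) du + (∂F_i/∂v) dv.
  For the x component: f_1(F) = -2*u + 4*v^2 + 7; d F_1 = (1) du + (0) dv
  For the y component: f_2(F) = u + 6*v^2 + 6; d F_2 = (-v) du + (-u) dv
  For the z component: f_3(F) = -3*u*v + 6*v^2 + 6; d F_3 = (0) du + (-4*v) dv
Combining and collecting du, dv coefficients:
  coeff of du: -u*v - 2*u - 6*v^3 + 4*v^2 - 6*v + 7
  coeff of dv: -u^2 + 6*u*v^2 - 6*u - 24*v^3 - 24*v
F^* omega = (-u*v - 2*u - 6*v^3 + 4*v^2 - 6*v + 7) du + (-u^2 + 6*u*v^2 - 6*u - 24*v^3 - 24*v) dv.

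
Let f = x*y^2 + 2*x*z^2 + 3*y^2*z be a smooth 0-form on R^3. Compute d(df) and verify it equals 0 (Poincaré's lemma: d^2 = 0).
d(df) = 0

Step 1: df = sum_i (∂f/∂x_i) dx_i = (y^2 + 2*z^2) dx + (2*y*(x + 3*z)) dy + (4*x*z + 3*y^2) dz.
Step 2: Apply d again. Using the 1-form formula, the coefficient of dx ∧ dy in d(df) is ∂^2 f/∂x ∂y - ∂^2 f/∂y ∂x = (2*y) - (2*y) = 0 (equality of mixed partials for smooth f).
Similarly for dx ∧ dz and dy ∧ dz — all coefficients vanish. So d(df) = 0.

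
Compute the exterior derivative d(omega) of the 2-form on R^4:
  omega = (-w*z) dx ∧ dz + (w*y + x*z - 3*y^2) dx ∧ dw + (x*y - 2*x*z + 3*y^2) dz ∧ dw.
d(omega) = (-x + y - 3*z) dx ∧ dz ∧ dw + (-w + 6*y) dx ∧ dy ∧ dw + (x + 6*y) dy ∧ dz ∧ dw

For a 2-form omega = sum_{i<j} g_{ij} dx_i ∧ dx_j, the exterior derivative is
  d(omega) = sum_{i<j} d(g_{ij}) ∧ dx_i ∧ dx_j = sum_{i<j, k} (∂g_{ij}/∂x_k) dx_k ∧ dx_i ∧ dx_j.
Expand each term, using dx_k ∧ dx_i ∧ dx_j = sgn(permutation) dx_{(a)} ∧ dx_{(b)} ∧ dx_{(c)} with (a < b < c) sorted:
  d(-w*z) includes (∂/∂w)(-w*z) dw = (-z) dw, which multiplied by dx ∧ dz gives (-z) dx ∧ dz ∧ dw
  d(w*y + x*z - 3*y^2) includes (∂/∂y)(w*y + x*z - 3*y^2) dy = (w - 6*y) dy, which multiplied by dx ∧ dw gives (-w + 6*y) dx ∧ dy ∧ dw
  d(w*y + x*z - 3*y^2) includes (∂/∂z)(w*y + x*z - 3*y^2) dz = (x) dz, which multiplied by dx ∧ dw gives (-x) dx ∧ dz ∧ dw
  d(x*y - 2*x*z + 3*y^2) includes (∂/∂x)(x*y - 2*x*z + 3*y^2) dx = (y - 2*z) dx, which multiplied by dz ∧ dw gives (y - 2*z) dx ∧ dz ∧ dw
  d(x*y - 2*x*z + 3*y^2) includes (∂/∂y)(x*y - 2*x*z + 3*y^2) dy = (x + 6*y) dy, which multiplied by dz ∧ dw gives (x + 6*y) dy ∧ dz ∧ dw
Collecting like 3-forms: d(omega) = (-x + y - 3*z) dx ∧ dz ∧ dw + (-w + 6*y) dx ∧ dy ∧ dw + (x + 6*y) dy ∧ dz ∧ dw.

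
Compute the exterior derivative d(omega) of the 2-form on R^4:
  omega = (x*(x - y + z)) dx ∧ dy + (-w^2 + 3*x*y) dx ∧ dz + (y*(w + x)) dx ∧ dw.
d(omega) = (-2*x) dx ∧ dy ∧ dz + (-2*w) dx ∧ dz ∧ dw + (-w - x) dx ∧ dy ∧ dw

For a 2-form omega = sum_{i<j} g_{ij} dx_i ∧ dx_j, the exterior derivative is
  d(omega) = sum_{i<j} d(g_{ij}) ∧ dx_i ∧ dx_j = sum_{i<j, k} (∂g_{ij}/∂x_k) dx_k ∧ dx_i ∧ dx_j.
Expand each term, using dx_k ∧ dx_i ∧ dx_j = sgn(permutation) dx_{(a)} ∧ dx_{(b)} ∧ dx_{(c)} with (a < b < c) sorted:
  d(x*(x - y + z)) includes (∂/∂z)(x*(x - y + z)) dz = (x) dz, which multiplied by dx ∧ dy gives (x) dx ∧ dy ∧ dz
  d(-w^2 + 3*x*y) includes (∂/∂y)(-w^2 + 3*x*y) dy = (3*x) dy, which multiplied by dx ∧ dz gives (-3*x) dx ∧ dy ∧ dz
  d(-w^2 + 3*x*y) includes (∂/∂w)(-w^2 + 3*x*y) dw = (-2*w) dw, which multiplied by dx ∧ dz gives (-2*w) dx ∧ dz ∧ dw
  d(y*(w + x)) includes (∂/∂y)(y*(w + x)) dy = (w + x) dy, which multiplied by dx ∧ dw gives (-w - x) dx ∧ dy ∧ dw
Collecting like 3-forms: d(omega) = (-2*x) dx ∧ dy ∧ dz + (-2*w) dx ∧ dz ∧ dw + (-w - x) dx ∧ dy ∧ dw.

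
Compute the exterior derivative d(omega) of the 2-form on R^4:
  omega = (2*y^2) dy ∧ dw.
d(omega) = 0

For a 2-form omega = sum_{i<j} g_{ij} dx_i ∧ dx_j, the exterior derivative is
  d(omega) = sum_{i<j} d(g_{ij}) ∧ dx_i ∧ dx_j = sum_{i<j, k} (∂g_{ij}/∂x_k) dx_k ∧ dx_i ∧ dx_j.
Expand each term, using dx_k ∧ dx_i ∧ dx_j = sgn(permutation) dx_{(a)} ∧ dx_{(b)} ∧ dx_{(c)} with (a < b < c) sorted:

Collecting like 3-forms: d(omega) = 0.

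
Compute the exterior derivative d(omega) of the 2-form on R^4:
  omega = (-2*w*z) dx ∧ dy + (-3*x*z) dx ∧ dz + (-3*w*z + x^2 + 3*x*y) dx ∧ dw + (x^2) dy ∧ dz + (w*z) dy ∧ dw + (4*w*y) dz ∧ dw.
d(omega) = (-2*w + 2*x) dx ∧ dy ∧ dz + (-3*x - 2*z) dx ∧ dy ∧ dw + (3*w) dx ∧ dz ∧ dw + (3*w) dy ∧ dz ∧ dw

For a 2-form omega = sum_{i<j} g_{ij} dx_i ∧ dx_j, the exterior derivative is
  d(omega) = sum_{i<j} d(g_{ij}) ∧ dx_i ∧ dx_j = sum_{i<j, k} (∂g_{ij}/∂x_k) dx_k ∧ dx_i ∧ dx_j.
Expand each term, using dx_k ∧ dx_i ∧ dx_j = sgn(permutation) dx_{(a)} ∧ dx_{(b)} ∧ dx_{(c)} with (a < b < c) sorted:
  d(-2*w*z) includes (∂/∂z)(-2*w*z) dz = (-2*w) dz, which multiplied by dx ∧ dy gives (-2*w) dx ∧ dy ∧ dz
  d(-2*w*z) includes (∂/∂w)(-2*w*z) dw = (-2*z) dw, which multiplied by dx ∧ dy gives (-2*z) dx ∧ dy ∧ dw
  d(-3*w*z + x^2 + 3*x*y) includes (∂/∂y)(-3*w*z + x^2 + 3*x*y) dy = (3*x) dy, which multiplied by dx ∧ dw gives (-3*x) dx ∧ dy ∧ dw
  d(-3*w*z + x^2 + 3*x*y) includes (∂/∂z)(-3*w*z + x^2 + 3*x*y) dz = (-3*w) dz, which multiplied by dx ∧ dw gives (3*w) dx ∧ dz ∧ dw
  d(x^2) includes (∂/∂x)(x^2) dx = (2*x) dx, which multiplied by dy ∧ dz gives (2*x) dx ∧ dy ∧ dz
  d(w*z) includes (∂/∂z)(w*z) dz = (w) dz, which multiplied by dy ∧ dw gives (-w) dy ∧ dz ∧ dw
  d(4*w*y) includes (∂/∂y)(4*w*y) dy = (4*w) dy, which multiplied by dz ∧ dw gives (4*w) dy ∧ dz ∧ dw
Collecting like 3-forms: d(omega) = (-2*w + 2*x) dx ∧ dy ∧ dz + (-3*x - 2*z) dx ∧ dy ∧ dw + (3*w) dx ∧ dz ∧ dw + (3*w) dy ∧ dz ∧ dw.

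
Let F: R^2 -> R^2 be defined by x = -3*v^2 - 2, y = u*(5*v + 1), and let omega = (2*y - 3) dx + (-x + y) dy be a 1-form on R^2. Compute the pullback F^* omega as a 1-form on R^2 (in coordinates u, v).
F^* omega = (25*u*v^2 + 10*u*v + u + 15*v^3 + 3*v^2 + 10*v + 2) du + (25*u^2*v + 5*u^2 - 45*u*v^2 - 12*u*v + 10*u + 18*v) dv

Using F^*(f dg) = (f ∘ F) d(g ∘ F), substitute each coordinate x_i by F_i(u, v) in f_i, and replace dx_i by d F_i = (∂F_i/∂u) du + (∂F_i/∂v) dv.
  For the x component: f_1(F) = 10*u*v + 2*u - 3; d F_1 = (0) du + (-6*v) dv
  For the y component: f_2(F) = 5*u*v + u + 3*v^2 + 2; d F_2 = (5*v + 1) du + (5*u) dv
Combining and collecting du, dv coefficients:
  coeff of du: 25*u*v^2 + 10*u*v + u + 15*v^3 + 3*v^2 + 10*v + 2
  coeff of dv: 25*u^2*v + 5*u^2 - 45*u*v^2 - 12*u*v + 10*u + 18*v
F^* omega = (25*u*v^2 + 10*u*v + u + 15*v^3 + 3*v^2 + 10*v + 2) du + (25*u^2*v + 5*u^2 - 45*u*v^2 - 12*u*v + 10*u + 18*v) dv.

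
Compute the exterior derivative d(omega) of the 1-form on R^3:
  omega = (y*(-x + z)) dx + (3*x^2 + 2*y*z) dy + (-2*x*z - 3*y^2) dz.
d(omega) = (7*x - z) dx ∧ dy + (-y - 2*z) dx ∧ dz + (-8*y) dy ∧ dz

For a 1-form omega = sum_i f_i dx_i, the exterior derivative is
  d(omega) = sum_{i < j} (∂f_j/∂x_i - ∂f_i/∂x_j) dx_i ∧ dx_j.
  coefficient of dx ∧ dy: ∂f_2/∂x - ∂f_1/∂y = ∂(3*x^2 + 2*y*z)/∂x - ∂(y*(-x + z))/∂y = 7*x - z
  coefficient of dx ∧ dz: ∂f_3/∂x - ∂f_1/∂z = ∂(-2*x*z - 3*y^2)/∂x - ∂(y*(-x + z))/∂z = -y - 2*z
  coefficient of dy ∧ dz: ∂f_3/∂y - ∂f_2/∂z = ∂(-2*x*z - 3*y^2)/∂y - ∂(3*x^2 + 2*y*z)/∂z = -8*y
Assembling: d(omega) = (7*x - z) dx ∧ dy + (-y - 2*z) dx ∧ dz + (-8*y) dy ∧ dz.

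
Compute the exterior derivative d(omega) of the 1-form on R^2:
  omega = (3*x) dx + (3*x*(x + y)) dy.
d(omega) = (6*x + 3*y) dx ∧ dy

For a 1-form omega = sum_i f_i dx_i, the exterior derivative is
  d(omega) = sum_{i < j} (∂f_j/∂x_i - ∂f_i/∂x_j) dx_i ∧ dx_j.
  coefficient of dx ∧ dy: ∂f_2/∂x - ∂f_1/∂y = ∂(3*x*(x + y))/∂x - ∂(3*x)/∂y = 6*x + 3*y
Assembling: d(omega) = (6*x + 3*y) dx ∧ dy.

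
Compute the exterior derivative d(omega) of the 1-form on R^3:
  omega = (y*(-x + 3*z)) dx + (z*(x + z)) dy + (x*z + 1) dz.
d(omega) = (x - 2*z) dx ∧ dy + (-3*y + z) dx ∧ dz + (-x - 2*z) dy ∧ dz

For a 1-form omega = sum_i f_i dx_i, the exterior derivative is
  d(omega) = sum_{i < j} (∂f_j/∂x_i - ∂f_i/∂x_j) dx_i ∧ dx_j.
  coefficient of dx ∧ dy: ∂f_2/∂x - ∂f_1/∂y = ∂(z*(x + z))/∂x - ∂(y*(-x + 3*z))/∂y = x - 2*z
  coefficient of dx ∧ dz: ∂f_3/∂x - ∂f_1/∂z = ∂(x*z + 1)/∂x - ∂(y*(-x + 3*z))/∂z = -3*y + z
  coefficient of dy ∧ dz: ∂f_3/∂y - ∂f_2/∂z = ∂(x*z + 1)/∂y - ∂(z*(x + z))/∂z = -x - 2*z
Assembling: d(omega) = (x - 2*z) dx ∧ dy + (-3*y + z) dx ∧ dz + (-x - 2*z) dy ∧ dz.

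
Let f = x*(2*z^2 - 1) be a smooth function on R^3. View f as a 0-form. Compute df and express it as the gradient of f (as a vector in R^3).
df = (2*z^2 - 1) dx + (0) dy + (4*x*z) dz; grad f = (2*z^2 - 1, 0, 4*x*z)

For a 0-form f, d f = (∂f/∂x) dx + (∂f/∂y) dy + (∂f/∂z) dz. The components of the vector representation are exactly the entries of grad f in Cartesian coordinates:
  ∂f/∂x = 2*z^2 - 1
  ∂f/∂y = 0
  ∂f/∂z = 4*x*z.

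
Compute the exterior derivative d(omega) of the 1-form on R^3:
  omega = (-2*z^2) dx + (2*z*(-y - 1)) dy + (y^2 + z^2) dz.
d(omega) = (4*z) dx ∧ dz + (4*y + 2) dy ∧ dz

For a 1-form omega = sum_i f_i dx_i, the exterior derivative is
  d(omega) = sum_{i < j} (∂f_j/∂x_i - ∂f_i/∂x_j) dx_i ∧ dx_j.
  coefficient of dx ∧ dz: ∂f_3/∂x - ∂f_1/∂z = ∂(y^2 + z^2)/∂x - ∂(-2*z^2)/∂z = 4*z
  coefficient of dy ∧ dz: ∂f_3/∂y - ∂f_2/∂z = ∂(y^2 + z^2)/∂y - ∂(2*z*(-y - 1))/∂z = 4*y + 2
Assembling: d(omega) = (4*z) dx ∧ dz + (4*y + 2) dy ∧ dz.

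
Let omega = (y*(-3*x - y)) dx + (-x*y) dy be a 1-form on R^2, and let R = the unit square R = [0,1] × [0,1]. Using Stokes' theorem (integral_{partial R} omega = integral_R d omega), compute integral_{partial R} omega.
integral_(partial R) omega = 2

Stokes: integral_partial_R omega = integral_R d omega with d omega = (∂Q/∂x - ∂P/∂y) dx ∧ dy.
  ∂Q/∂x = -y
  ∂P/∂y = -3*x - 2*y
  integrand = ∂Q/∂x - ∂P/∂y = 3*x + y.
Integrating over R: integral_0^1 integral_0^1 (3*x + y) dx dy = 2.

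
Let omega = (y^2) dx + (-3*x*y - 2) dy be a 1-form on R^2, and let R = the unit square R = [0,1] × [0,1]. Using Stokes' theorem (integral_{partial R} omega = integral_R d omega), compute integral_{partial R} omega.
integral_(partial R) omega = -5/2

Stokes: integral_partial_R omega = integral_R d omega with d omega = (∂Q/∂x - ∂P/∂y) dx ∧ dy.
  ∂Q/∂x = -3*y
  ∂P/∂y = 2*y
  integrand = ∂Q/∂x - ∂P/∂y = -5*y.
Integrating over R: integral_0^1 integral_0^1 (-5*y) dx dy = -5/2.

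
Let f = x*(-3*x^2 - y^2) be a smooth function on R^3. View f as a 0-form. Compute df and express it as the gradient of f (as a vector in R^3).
df = (-9*x^2 - y^2) dx + (-2*x*y) dy + (0) dz; grad f = (-9*x^2 - y^2, -2*x*y, 0)

For a 0-form f, d f = (∂f/∂x) dx + (∂f/∂y) dy + (∂f/∂z) dz. The components of the vector representation are exactly the entries of grad f in Cartesian coordinates:
  ∂f/∂x = -9*x^2 - y^2
  ∂f/∂y = -2*x*y
  ∂f/∂z = 0.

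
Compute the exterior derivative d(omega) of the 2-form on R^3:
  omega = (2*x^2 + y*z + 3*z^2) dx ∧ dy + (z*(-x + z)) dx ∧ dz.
d(omega) = (y + 6*z) dx ∧ dy ∧ dz

For a 2-form omega = sum_{i<j} g_{ij} dx_i ∧ dx_j, the exterior derivative is
  d(omega) = sum_{i<j} d(g_{ij}) ∧ dx_i ∧ dx_j = sum_{i<j, k} (∂g_{ij}/∂x_k) dx_k ∧ dx_i ∧ dx_j.
Expand each term, using dx_k ∧ dx_i ∧ dx_j = sgn(permutation) dx_{(a)} ∧ dx_{(b)} ∧ dx_{(c)} with (a < b < c) sorted:
  d(2*x^2 + y*z + 3*z^2) includes (∂/∂z)(2*x^2 + y*z + 3*z^2) dz = (y + 6*z) dz, which multiplied by dx ∧ dy gives (y + 6*z) dx ∧ dy ∧ dz
Collecting like 3-forms: d(omega) = (y + 6*z) dx ∧ dy ∧ dz.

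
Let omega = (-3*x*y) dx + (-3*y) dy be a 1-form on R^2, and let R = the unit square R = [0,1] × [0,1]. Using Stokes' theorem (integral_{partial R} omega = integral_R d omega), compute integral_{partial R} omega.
integral_(partial R) omega = 3/2

Stokes: integral_partial_R omega = integral_R d omega with d omega = (∂Q/∂x - ∂P/∂y) dx ∧ dy.
  ∂Q/∂x = 0
  ∂P/∂y = -3*x
  integrand = ∂Q/∂x - ∂P/∂y = 3*x.
Integrating over R: integral_0^1 integral_0^1 (3*x) dx dy = 3/2.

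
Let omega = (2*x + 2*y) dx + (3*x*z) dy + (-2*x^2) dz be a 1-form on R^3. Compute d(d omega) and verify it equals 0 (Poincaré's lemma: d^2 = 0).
d(d omega) = 0

Step 1: d omega = sum_{i<j} (∂f_j/∂x_i - ∂f_i/∂x_j) dx_i ∧ dx_j:
  coeff of dx ∧ dy: 3*z - 2
  coeff of dx ∧ dz: -4*x
  coeff of dy ∧ dz: -3*x
Step 2: Apply d again to each 2-form coefficient. The only possible 3-form in R^3 is dx ∧ dy ∧ dz, with coefficient
  ∂(coeff of dy∧dz)/∂x - ∂(coeff of dx∧dz)/∂y + ∂(coeff of dx∧dy)/∂z
  = ∂/∂x (-3*x) - ∂/∂y (-4*x) + ∂/∂z (3*z - 2).
Each of these terms simplifies to sums of mixed partials that cancel in pairs. The result is 0 (by equality of mixed partials for smooth functions — Schwarz / Clairaut).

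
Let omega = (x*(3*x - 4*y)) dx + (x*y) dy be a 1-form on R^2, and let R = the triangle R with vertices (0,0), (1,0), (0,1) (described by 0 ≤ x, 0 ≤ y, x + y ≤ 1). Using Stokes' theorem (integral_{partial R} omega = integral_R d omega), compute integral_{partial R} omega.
integral_(partial R) omega = 5/6

Stokes: integral_partial_R omega = integral_R d omega with d omega = (∂Q/∂x - ∂P/∂y) dx ∧ dy.
  ∂Q/∂x = y
  ∂P/∂y = -4*x
  integrand = ∂Q/∂x - ∂P/∂y = 4*x + y.
Integrating over R: integral_0^1 integral_0^{1-x} (4*x + y) dy dx = 5/6.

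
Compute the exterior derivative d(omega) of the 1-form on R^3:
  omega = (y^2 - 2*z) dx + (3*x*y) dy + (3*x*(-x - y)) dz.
d(omega) = (y) dx ∧ dy + (-6*x - 3*y + 2) dx ∧ dz + (-3*x) dy ∧ dz

For a 1-form omega = sum_i f_i dx_i, the exterior derivative is
  d(omega) = sum_{i < j} (∂f_j/∂x_i - ∂f_i/∂x_j) dx_i ∧ dx_j.
  coefficient of dx ∧ dy: ∂f_2/∂x - ∂f_1/∂y = ∂(3*x*y)/∂x - ∂(y^2 - 2*z)/∂y = y
  coefficient of dx ∧ dz: ∂f_3/∂x - ∂f_1/∂z = ∂(3*x*(-x - y))/∂x - ∂(y^2 - 2*z)/∂z = -6*x - 3*y + 2
  coefficient of dy ∧ dz: ∂f_3/∂y - ∂f_2/∂z = ∂(3*x*(-x - y))/∂y - ∂(3*x*y)/∂z = -3*x
Assembling: d(omega) = (y) dx ∧ dy + (-6*x - 3*y + 2) dx ∧ dz + (-3*x) dy ∧ dz.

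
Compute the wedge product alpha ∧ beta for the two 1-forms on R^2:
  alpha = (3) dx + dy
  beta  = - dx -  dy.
alpha ∧ beta = (-2) dx ∧ dy

Distribute the wedge, using dx_i ∧ dx_j = -dx_j ∧ dx_i and dx_i ∧ dx_i = 0. For each pair (i, j) with i < j, the coefficient of dx_i ∧ dx_j in alpha ∧ beta is (alpha_i * beta_j - alpha_j * beta_i). Collecting: alpha ∧ beta = (-2) dx ∧ dy.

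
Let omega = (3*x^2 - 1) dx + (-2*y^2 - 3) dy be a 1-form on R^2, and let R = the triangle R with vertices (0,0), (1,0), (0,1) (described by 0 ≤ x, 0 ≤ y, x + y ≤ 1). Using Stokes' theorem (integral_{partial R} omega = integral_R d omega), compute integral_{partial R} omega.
integral_(partial R) omega = 0

Stokes: integral_partial_R omega = integral_R d omega with d omega = (∂Q/∂x - ∂P/∂y) dx ∧ dy.
  ∂Q/∂x = 0
  ∂P/∂y = 0
  integrand = ∂Q/∂x - ∂P/∂y = 0.
Integrating over R: integral_0^1 integral_0^{1-x} (0) dy dx = 0.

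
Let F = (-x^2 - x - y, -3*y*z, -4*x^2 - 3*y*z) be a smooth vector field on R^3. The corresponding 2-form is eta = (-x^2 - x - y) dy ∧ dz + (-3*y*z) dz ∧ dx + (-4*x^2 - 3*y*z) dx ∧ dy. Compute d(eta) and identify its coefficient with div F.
d(eta) = (-2*x - 3*y - 3*z - 1) dx ∧ dy ∧ dz; div F = -2*x - 3*y - 3*z - 1

For a 2-form in R^3 of the form above, applying d gives a 3-form with coefficient ∂P/∂x + ∂Q/∂y + ∂R/∂z:
  ∂P/∂x = -2*x - 1
  ∂Q/∂y = -3*z
  ∂R/∂z = -3*y
Sum = -2*x - 3*y - 3*z - 1, which is exactly div F.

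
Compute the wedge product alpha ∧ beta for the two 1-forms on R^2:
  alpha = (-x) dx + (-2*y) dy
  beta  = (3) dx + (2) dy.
alpha ∧ beta = (-2*x + 6*y) dx ∧ dy

Distribute the wedge, using dx_i ∧ dx_j = -dx_j ∧ dx_i and dx_i ∧ dx_i = 0. For each pair (i, j) with i < j, the coefficient of dx_i ∧ dx_j in alpha ∧ beta is (alpha_i * beta_j - alpha_j * beta_i). Collecting: alpha ∧ beta = (-2*x + 6*y) dx ∧ dy.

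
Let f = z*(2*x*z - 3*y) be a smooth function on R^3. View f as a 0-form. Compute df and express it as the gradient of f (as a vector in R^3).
df = (2*z^2) dx + (-3*z) dy + (4*x*z - 3*y) dz; grad f = (2*z^2, -3*z, 4*x*z - 3*y)

For a 0-form f, d f = (∂f/∂x) dx + (∂f/∂y) dy + (∂f/∂z) dz. The components of the vector representation are exactly the entries of grad f in Cartesian coordinates:
  ∂f/∂x = 2*z^2
  ∂f/∂y = -3*z
  ∂f/∂z = 4*x*z - 3*y.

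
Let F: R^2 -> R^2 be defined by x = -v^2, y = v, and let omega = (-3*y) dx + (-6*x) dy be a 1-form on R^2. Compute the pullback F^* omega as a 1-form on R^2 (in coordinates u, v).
F^* omega = (12*v^2) dv

Using F^*(f dg) = (f ∘ F) d(g ∘ F), substitute each coordinate x_i by F_i(u, v) in f_i, and replace dx_i by d F_i = (∂F_i/∂u) du + (∂F_i/∂v) dv.
  For the x component: f_1(F) = -3*v; d F_1 = (0) du + (-2*v) dv
  For the y component: f_2(F) = 6*v^2; d F_2 = (0) du + (1) dv
Combining and collecting du, dv coefficients:
  coeff of du: 0
  coeff of dv: 12*v^2
F^* omega = (12*v^2) dv.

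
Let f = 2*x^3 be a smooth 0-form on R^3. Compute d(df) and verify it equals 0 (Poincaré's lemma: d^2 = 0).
d(df) = 0

Step 1: df = sum_i (∂f/∂x_i) dx_i = (6*x^2) dx + (0) dy + (0) dz.
Step 2: Apply d again. Using the 1-form formula, the coefficient of dx ∧ dy in d(df) is ∂^2 f/∂x ∂y - ∂^2 f/∂y ∂x = (0) - (0) = 0 (equality of mixed partials for smooth f).
Similarly for dx ∧ dz and dy ∧ dz — all coefficients vanish. So d(df) = 0.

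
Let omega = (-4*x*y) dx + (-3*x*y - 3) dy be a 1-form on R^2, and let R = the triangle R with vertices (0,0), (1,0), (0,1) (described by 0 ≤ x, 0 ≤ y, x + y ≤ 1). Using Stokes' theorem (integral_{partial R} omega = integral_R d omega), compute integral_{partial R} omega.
integral_(partial R) omega = 1/6

Stokes: integral_partial_R omega = integral_R d omega with d omega = (∂Q/∂x - ∂P/∂y) dx ∧ dy.
  ∂Q/∂x = -3*y
  ∂P/∂y = -4*x
  integrand = ∂Q/∂x - ∂P/∂y = 4*x - 3*y.
Integrating over R: integral_0^1 integral_0^{1-x} (4*x - 3*y) dy dx = 1/6.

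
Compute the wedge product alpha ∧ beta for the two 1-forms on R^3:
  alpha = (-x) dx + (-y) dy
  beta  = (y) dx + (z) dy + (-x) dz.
alpha ∧ beta = (-x*z + y^2) dx ∧ dy + (x^2) dx ∧ dz + (x*y) dy ∧ dz

Distribute the wedge, using dx_i ∧ dx_j = -dx_j ∧ dx_i and dx_i ∧ dx_i = 0. For each pair (i, j) with i < j, the coefficient of dx_i ∧ dx_j in alpha ∧ beta is (alpha_i * beta_j - alpha_j * beta_i). Collecting: alpha ∧ beta = (-x*z + y^2) dx ∧ dy + (x^2) dx ∧ dz + (x*y) dy ∧ dz.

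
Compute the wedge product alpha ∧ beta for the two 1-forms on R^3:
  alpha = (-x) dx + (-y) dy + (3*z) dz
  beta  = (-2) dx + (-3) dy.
alpha ∧ beta = (3*x - 2*y) dx ∧ dy + (6*z) dx ∧ dz + (9*z) dy ∧ dz

Distribute the wedge, using dx_i ∧ dx_j = -dx_j ∧ dx_i and dx_i ∧ dx_i = 0. For each pair (i, j) with i < j, the coefficient of dx_i ∧ dx_j in alpha ∧ beta is (alpha_i * beta_j - alpha_j * beta_i). Collecting: alpha ∧ beta = (3*x - 2*y) dx ∧ dy + (6*z) dx ∧ dz + (9*z) dy ∧ dz.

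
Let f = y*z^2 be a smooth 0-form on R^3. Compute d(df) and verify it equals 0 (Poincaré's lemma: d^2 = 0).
d(df) = 0

Step 1: df = sum_i (∂f/∂x_i) dx_i = (0) dx + (z^2) dy + (2*y*z) dz.
Step 2: Apply d again. Using the 1-form formula, the coefficient of dx ∧ dy in d(df) is ∂^2 f/∂x ∂y - ∂^2 f/∂y ∂x = (0) - (0) = 0 (equality of mixed partials for smooth f).
Similarly for dx ∧ dz and dy ∧ dz — all coefficients vanish. So d(df) = 0.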